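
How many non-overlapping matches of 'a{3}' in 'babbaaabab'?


Pattern 'a{3}' matches exactly 3 consecutive a's (greedy, non-overlapping).
String: 'babbaaabab'
Scanning for runs of a's:
  Run at pos 1: 'a' (length 1) -> 0 match(es)
  Run at pos 4: 'aaa' (length 3) -> 1 match(es)
  Run at pos 8: 'a' (length 1) -> 0 match(es)
Matches found: ['aaa']
Total: 1

1


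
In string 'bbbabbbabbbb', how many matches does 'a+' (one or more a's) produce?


Pattern 'a+' matches one or more consecutive a's.
String: 'bbbabbbabbbb'
Scanning for runs of a:
  Match 1: 'a' (length 1)
  Match 2: 'a' (length 1)
Total matches: 2

2


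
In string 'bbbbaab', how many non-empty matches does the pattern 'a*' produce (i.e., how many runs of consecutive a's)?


Pattern 'a*' matches zero or more a's. We want non-empty runs of consecutive a's.
String: 'bbbbaab'
Walking through the string to find runs of a's:
  Run 1: positions 4-5 -> 'aa'
Non-empty runs found: ['aa']
Count: 1

1


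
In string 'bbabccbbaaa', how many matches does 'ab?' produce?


Pattern 'ab?' matches 'a' optionally followed by 'b'.
String: 'bbabccbbaaa'
Scanning left to right for 'a' then checking next char:
  Match 1: 'ab' (a followed by b)
  Match 2: 'a' (a not followed by b)
  Match 3: 'a' (a not followed by b)
  Match 4: 'a' (a not followed by b)
Total matches: 4

4


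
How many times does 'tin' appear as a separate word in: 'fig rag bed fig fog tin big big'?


Scanning each word for exact match 'tin':
  Word 1: 'fig' -> no
  Word 2: 'rag' -> no
  Word 3: 'bed' -> no
  Word 4: 'fig' -> no
  Word 5: 'fog' -> no
  Word 6: 'tin' -> MATCH
  Word 7: 'big' -> no
  Word 8: 'big' -> no
Total matches: 1

1


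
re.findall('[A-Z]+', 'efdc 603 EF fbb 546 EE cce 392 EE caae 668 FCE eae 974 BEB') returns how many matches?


Pattern '[A-Z]+' finds one or more uppercase letters.
Text: 'efdc 603 EF fbb 546 EE cce 392 EE caae 668 FCE eae 974 BEB'
Scanning for matches:
  Match 1: 'EF'
  Match 2: 'EE'
  Match 3: 'EE'
  Match 4: 'FCE'
  Match 5: 'BEB'
Total matches: 5

5


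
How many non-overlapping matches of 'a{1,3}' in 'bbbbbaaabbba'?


Pattern 'a{1,3}' matches between 1 and 3 consecutive a's (greedy).
String: 'bbbbbaaabbba'
Finding runs of a's and applying greedy matching:
  Run at pos 5: 'aaa' (length 3)
  Run at pos 11: 'a' (length 1)
Matches: ['aaa', 'a']
Count: 2

2


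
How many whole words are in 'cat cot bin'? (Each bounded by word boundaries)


Word boundaries (\b) mark the start/end of each word.
Text: 'cat cot bin'
Splitting by whitespace:
  Word 1: 'cat'
  Word 2: 'cot'
  Word 3: 'bin'
Total whole words: 3

3


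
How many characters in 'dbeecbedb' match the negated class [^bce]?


Negated class [^bce] matches any char NOT in {b, c, e}
Scanning 'dbeecbedb':
  pos 0: 'd' -> MATCH
  pos 1: 'b' -> no (excluded)
  pos 2: 'e' -> no (excluded)
  pos 3: 'e' -> no (excluded)
  pos 4: 'c' -> no (excluded)
  pos 5: 'b' -> no (excluded)
  pos 6: 'e' -> no (excluded)
  pos 7: 'd' -> MATCH
  pos 8: 'b' -> no (excluded)
Total matches: 2

2


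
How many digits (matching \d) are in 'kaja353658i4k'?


\d matches any digit 0-9.
Scanning 'kaja353658i4k':
  pos 4: '3' -> DIGIT
  pos 5: '5' -> DIGIT
  pos 6: '3' -> DIGIT
  pos 7: '6' -> DIGIT
  pos 8: '5' -> DIGIT
  pos 9: '8' -> DIGIT
  pos 11: '4' -> DIGIT
Digits found: ['3', '5', '3', '6', '5', '8', '4']
Total: 7

7


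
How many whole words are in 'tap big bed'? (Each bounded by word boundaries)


Word boundaries (\b) mark the start/end of each word.
Text: 'tap big bed'
Splitting by whitespace:
  Word 1: 'tap'
  Word 2: 'big'
  Word 3: 'bed'
Total whole words: 3

3


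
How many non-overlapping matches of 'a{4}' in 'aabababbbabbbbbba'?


Pattern 'a{4}' matches exactly 4 consecutive a's (greedy, non-overlapping).
String: 'aabababbbabbbbbba'
Scanning for runs of a's:
  Run at pos 0: 'aa' (length 2) -> 0 match(es)
  Run at pos 3: 'a' (length 1) -> 0 match(es)
  Run at pos 5: 'a' (length 1) -> 0 match(es)
  Run at pos 9: 'a' (length 1) -> 0 match(es)
  Run at pos 16: 'a' (length 1) -> 0 match(es)
Matches found: []
Total: 0

0


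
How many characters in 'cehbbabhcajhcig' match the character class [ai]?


Character class [ai] matches any of: {a, i}
Scanning string 'cehbbabhcajhcig' character by character:
  pos 0: 'c' -> no
  pos 1: 'e' -> no
  pos 2: 'h' -> no
  pos 3: 'b' -> no
  pos 4: 'b' -> no
  pos 5: 'a' -> MATCH
  pos 6: 'b' -> no
  pos 7: 'h' -> no
  pos 8: 'c' -> no
  pos 9: 'a' -> MATCH
  pos 10: 'j' -> no
  pos 11: 'h' -> no
  pos 12: 'c' -> no
  pos 13: 'i' -> MATCH
  pos 14: 'g' -> no
Total matches: 3

3


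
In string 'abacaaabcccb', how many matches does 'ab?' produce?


Pattern 'ab?' matches 'a' optionally followed by 'b'.
String: 'abacaaabcccb'
Scanning left to right for 'a' then checking next char:
  Match 1: 'ab' (a followed by b)
  Match 2: 'a' (a not followed by b)
  Match 3: 'a' (a not followed by b)
  Match 4: 'a' (a not followed by b)
  Match 5: 'ab' (a followed by b)
Total matches: 5

5


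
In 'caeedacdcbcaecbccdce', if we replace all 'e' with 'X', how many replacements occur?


re.sub('e', 'X', text) replaces every occurrence of 'e' with 'X'.
Text: 'caeedacdcbcaecbccdce'
Scanning for 'e':
  pos 2: 'e' -> replacement #1
  pos 3: 'e' -> replacement #2
  pos 12: 'e' -> replacement #3
  pos 19: 'e' -> replacement #4
Total replacements: 4

4


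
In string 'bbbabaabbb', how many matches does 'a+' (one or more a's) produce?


Pattern 'a+' matches one or more consecutive a's.
String: 'bbbabaabbb'
Scanning for runs of a:
  Match 1: 'a' (length 1)
  Match 2: 'aa' (length 2)
Total matches: 2

2


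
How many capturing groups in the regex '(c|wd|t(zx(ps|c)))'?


To count capturing groups, count each '(' that starts a group.
Pattern: '(c|wd|t(zx(ps|c)))'
Walking through the pattern:
  Position 0: '(' -> group #1
  Position 7: '(' -> group #2
  Position 10: '(' -> group #3
Total capturing groups: 3

3


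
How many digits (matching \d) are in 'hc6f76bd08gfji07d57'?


\d matches any digit 0-9.
Scanning 'hc6f76bd08gfji07d57':
  pos 2: '6' -> DIGIT
  pos 4: '7' -> DIGIT
  pos 5: '6' -> DIGIT
  pos 8: '0' -> DIGIT
  pos 9: '8' -> DIGIT
  pos 14: '0' -> DIGIT
  pos 15: '7' -> DIGIT
  pos 17: '5' -> DIGIT
  pos 18: '7' -> DIGIT
Digits found: ['6', '7', '6', '0', '8', '0', '7', '5', '7']
Total: 9

9


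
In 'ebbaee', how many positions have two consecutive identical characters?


Looking for consecutive identical characters in 'ebbaee':
  pos 0-1: 'e' vs 'b' -> different
  pos 1-2: 'b' vs 'b' -> MATCH ('bb')
  pos 2-3: 'b' vs 'a' -> different
  pos 3-4: 'a' vs 'e' -> different
  pos 4-5: 'e' vs 'e' -> MATCH ('ee')
Consecutive identical pairs: ['bb', 'ee']
Count: 2

2


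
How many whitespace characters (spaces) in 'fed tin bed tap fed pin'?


\s matches whitespace characters (spaces, tabs, etc.).
Text: 'fed tin bed tap fed pin'
This text has 6 words separated by spaces.
Number of spaces = number of words - 1 = 6 - 1 = 5

5


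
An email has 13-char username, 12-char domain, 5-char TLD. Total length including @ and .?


An email address has format: username@domain.tld
Username length: 13
'@' character: 1
Domain length: 12
'.' character: 1
TLD length: 5
Total = 13 + 1 + 12 + 1 + 5 = 32

32


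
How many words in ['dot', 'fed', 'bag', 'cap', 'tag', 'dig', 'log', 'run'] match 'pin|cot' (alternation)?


Alternation 'pin|cot' matches either 'pin' or 'cot'.
Checking each word:
  'dot' -> no
  'fed' -> no
  'bag' -> no
  'cap' -> no
  'tag' -> no
  'dig' -> no
  'log' -> no
  'run' -> no
Matches: []
Count: 0

0


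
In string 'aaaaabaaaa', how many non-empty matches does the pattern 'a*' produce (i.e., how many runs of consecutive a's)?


Pattern 'a*' matches zero or more a's. We want non-empty runs of consecutive a's.
String: 'aaaaabaaaa'
Walking through the string to find runs of a's:
  Run 1: positions 0-4 -> 'aaaaa'
  Run 2: positions 6-9 -> 'aaaa'
Non-empty runs found: ['aaaaa', 'aaaa']
Count: 2

2


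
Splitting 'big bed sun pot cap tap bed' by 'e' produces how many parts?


Splitting by 'e' breaks the string at each occurrence of the separator.
Text: 'big bed sun pot cap tap bed'
Parts after split:
  Part 1: 'big b'
  Part 2: 'd sun pot cap tap b'
  Part 3: 'd'
Total parts: 3

3


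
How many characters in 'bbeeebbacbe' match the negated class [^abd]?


Negated class [^abd] matches any char NOT in {a, b, d}
Scanning 'bbeeebbacbe':
  pos 0: 'b' -> no (excluded)
  pos 1: 'b' -> no (excluded)
  pos 2: 'e' -> MATCH
  pos 3: 'e' -> MATCH
  pos 4: 'e' -> MATCH
  pos 5: 'b' -> no (excluded)
  pos 6: 'b' -> no (excluded)
  pos 7: 'a' -> no (excluded)
  pos 8: 'c' -> MATCH
  pos 9: 'b' -> no (excluded)
  pos 10: 'e' -> MATCH
Total matches: 5

5


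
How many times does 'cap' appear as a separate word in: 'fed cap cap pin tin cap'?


Scanning each word for exact match 'cap':
  Word 1: 'fed' -> no
  Word 2: 'cap' -> MATCH
  Word 3: 'cap' -> MATCH
  Word 4: 'pin' -> no
  Word 5: 'tin' -> no
  Word 6: 'cap' -> MATCH
Total matches: 3

3


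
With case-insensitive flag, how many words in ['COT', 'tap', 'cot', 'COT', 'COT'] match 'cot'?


Case-insensitive matching: compare each word's lowercase form to 'cot'.
  'COT' -> lower='cot' -> MATCH
  'tap' -> lower='tap' -> no
  'cot' -> lower='cot' -> MATCH
  'COT' -> lower='cot' -> MATCH
  'COT' -> lower='cot' -> MATCH
Matches: ['COT', 'cot', 'COT', 'COT']
Count: 4

4


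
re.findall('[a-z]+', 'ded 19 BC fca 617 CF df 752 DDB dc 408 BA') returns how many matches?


Pattern '[a-z]+' finds one or more lowercase letters.
Text: 'ded 19 BC fca 617 CF df 752 DDB dc 408 BA'
Scanning for matches:
  Match 1: 'ded'
  Match 2: 'fca'
  Match 3: 'df'
  Match 4: 'dc'
Total matches: 4

4


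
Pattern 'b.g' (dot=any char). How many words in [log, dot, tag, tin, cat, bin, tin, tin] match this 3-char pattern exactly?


Pattern 'b.g' means: starts with 'b', any single char, ends with 'g'.
Checking each word (must be exactly 3 chars):
  'log' (len=3): no
  'dot' (len=3): no
  'tag' (len=3): no
  'tin' (len=3): no
  'cat' (len=3): no
  'bin' (len=3): no
  'tin' (len=3): no
  'tin' (len=3): no
Matching words: []
Total: 0

0


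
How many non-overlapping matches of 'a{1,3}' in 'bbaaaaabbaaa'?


Pattern 'a{1,3}' matches between 1 and 3 consecutive a's (greedy).
String: 'bbaaaaabbaaa'
Finding runs of a's and applying greedy matching:
  Run at pos 2: 'aaaaa' (length 5)
  Run at pos 9: 'aaa' (length 3)
Matches: ['aaa', 'aa', 'aaa']
Count: 3

3


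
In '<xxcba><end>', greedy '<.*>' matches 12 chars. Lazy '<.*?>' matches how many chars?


Greedy '<.*>' tries to match as MUCH as possible.
Lazy '<.*?>' tries to match as LITTLE as possible.

String: '<xxcba><end>'
Greedy '<.*>' starts at first '<' and extends to the LAST '>': '<xxcba><end>' (12 chars)
Lazy '<.*?>' starts at first '<' and stops at the FIRST '>': '<xxcba>' (7 chars)

7


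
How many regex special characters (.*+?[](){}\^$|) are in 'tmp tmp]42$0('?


Regex special characters are: . * + ? [ ] ( ) { } \ ^ $ |
Scanning 'tmp tmp]42$0(':
  pos 7: ']' -> SPECIAL
  pos 10: '$' -> SPECIAL
  pos 12: '(' -> SPECIAL
Special chars found: [']', '$', '(']
Total: 3

3


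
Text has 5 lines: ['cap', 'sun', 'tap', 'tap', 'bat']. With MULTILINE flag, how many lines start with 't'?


With MULTILINE flag, ^ matches the start of each line.
Lines: ['cap', 'sun', 'tap', 'tap', 'bat']
Checking which lines start with 't':
  Line 1: 'cap' -> no
  Line 2: 'sun' -> no
  Line 3: 'tap' -> MATCH
  Line 4: 'tap' -> MATCH
  Line 5: 'bat' -> no
Matching lines: ['tap', 'tap']
Count: 2

2


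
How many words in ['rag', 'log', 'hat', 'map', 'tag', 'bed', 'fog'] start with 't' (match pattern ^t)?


Pattern ^t anchors to start of word. Check which words begin with 't':
  'rag' -> no
  'log' -> no
  'hat' -> no
  'map' -> no
  'tag' -> MATCH (starts with 't')
  'bed' -> no
  'fog' -> no
Matching words: ['tag']
Count: 1

1


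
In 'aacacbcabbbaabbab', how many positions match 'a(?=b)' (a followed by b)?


Lookahead 'a(?=b)' matches 'a' only when followed by 'b'.
String: 'aacacbcabbbaabbab'
Checking each position where char is 'a':
  pos 0: 'a' -> no (next='a')
  pos 1: 'a' -> no (next='c')
  pos 3: 'a' -> no (next='c')
  pos 7: 'a' -> MATCH (next='b')
  pos 11: 'a' -> no (next='a')
  pos 12: 'a' -> MATCH (next='b')
  pos 15: 'a' -> MATCH (next='b')
Matching positions: [7, 12, 15]
Count: 3

3


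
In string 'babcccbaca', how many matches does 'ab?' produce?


Pattern 'ab?' matches 'a' optionally followed by 'b'.
String: 'babcccbaca'
Scanning left to right for 'a' then checking next char:
  Match 1: 'ab' (a followed by b)
  Match 2: 'a' (a not followed by b)
  Match 3: 'a' (a not followed by b)
Total matches: 3

3


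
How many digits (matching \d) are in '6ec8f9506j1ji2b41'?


\d matches any digit 0-9.
Scanning '6ec8f9506j1ji2b41':
  pos 0: '6' -> DIGIT
  pos 3: '8' -> DIGIT
  pos 5: '9' -> DIGIT
  pos 6: '5' -> DIGIT
  pos 7: '0' -> DIGIT
  pos 8: '6' -> DIGIT
  pos 10: '1' -> DIGIT
  pos 13: '2' -> DIGIT
  pos 15: '4' -> DIGIT
  pos 16: '1' -> DIGIT
Digits found: ['6', '8', '9', '5', '0', '6', '1', '2', '4', '1']
Total: 10

10


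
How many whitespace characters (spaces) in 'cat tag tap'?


\s matches whitespace characters (spaces, tabs, etc.).
Text: 'cat tag tap'
This text has 3 words separated by spaces.
Number of spaces = number of words - 1 = 3 - 1 = 2

2


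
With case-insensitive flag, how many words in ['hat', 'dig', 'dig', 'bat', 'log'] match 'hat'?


Case-insensitive matching: compare each word's lowercase form to 'hat'.
  'hat' -> lower='hat' -> MATCH
  'dig' -> lower='dig' -> no
  'dig' -> lower='dig' -> no
  'bat' -> lower='bat' -> no
  'log' -> lower='log' -> no
Matches: ['hat']
Count: 1

1


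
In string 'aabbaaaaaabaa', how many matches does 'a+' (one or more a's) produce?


Pattern 'a+' matches one or more consecutive a's.
String: 'aabbaaaaaabaa'
Scanning for runs of a:
  Match 1: 'aa' (length 2)
  Match 2: 'aaaaaa' (length 6)
  Match 3: 'aa' (length 2)
Total matches: 3

3


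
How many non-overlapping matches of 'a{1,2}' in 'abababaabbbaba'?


Pattern 'a{1,2}' matches between 1 and 2 consecutive a's (greedy).
String: 'abababaabbbaba'
Finding runs of a's and applying greedy matching:
  Run at pos 0: 'a' (length 1)
  Run at pos 2: 'a' (length 1)
  Run at pos 4: 'a' (length 1)
  Run at pos 6: 'aa' (length 2)
  Run at pos 11: 'a' (length 1)
  Run at pos 13: 'a' (length 1)
Matches: ['a', 'a', 'a', 'aa', 'a', 'a']
Count: 6

6


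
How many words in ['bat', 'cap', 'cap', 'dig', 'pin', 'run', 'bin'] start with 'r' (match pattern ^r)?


Pattern ^r anchors to start of word. Check which words begin with 'r':
  'bat' -> no
  'cap' -> no
  'cap' -> no
  'dig' -> no
  'pin' -> no
  'run' -> MATCH (starts with 'r')
  'bin' -> no
Matching words: ['run']
Count: 1

1


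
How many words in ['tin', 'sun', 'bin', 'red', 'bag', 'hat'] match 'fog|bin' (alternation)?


Alternation 'fog|bin' matches either 'fog' or 'bin'.
Checking each word:
  'tin' -> no
  'sun' -> no
  'bin' -> MATCH
  'red' -> no
  'bag' -> no
  'hat' -> no
Matches: ['bin']
Count: 1

1


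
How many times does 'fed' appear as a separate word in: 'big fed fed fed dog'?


Scanning each word for exact match 'fed':
  Word 1: 'big' -> no
  Word 2: 'fed' -> MATCH
  Word 3: 'fed' -> MATCH
  Word 4: 'fed' -> MATCH
  Word 5: 'dog' -> no
Total matches: 3

3


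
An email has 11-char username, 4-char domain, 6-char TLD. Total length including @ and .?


An email address has format: username@domain.tld
Username length: 11
'@' character: 1
Domain length: 4
'.' character: 1
TLD length: 6
Total = 11 + 1 + 4 + 1 + 6 = 23

23


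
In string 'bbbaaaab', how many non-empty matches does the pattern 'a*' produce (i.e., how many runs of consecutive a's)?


Pattern 'a*' matches zero or more a's. We want non-empty runs of consecutive a's.
String: 'bbbaaaab'
Walking through the string to find runs of a's:
  Run 1: positions 3-6 -> 'aaaa'
Non-empty runs found: ['aaaa']
Count: 1

1


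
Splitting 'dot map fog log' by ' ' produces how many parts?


Splitting by ' ' breaks the string at each occurrence of the separator.
Text: 'dot map fog log'
Parts after split:
  Part 1: 'dot'
  Part 2: 'map'
  Part 3: 'fog'
  Part 4: 'log'
Total parts: 4

4


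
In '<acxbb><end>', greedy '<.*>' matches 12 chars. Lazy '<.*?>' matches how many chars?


Greedy '<.*>' tries to match as MUCH as possible.
Lazy '<.*?>' tries to match as LITTLE as possible.

String: '<acxbb><end>'
Greedy '<.*>' starts at first '<' and extends to the LAST '>': '<acxbb><end>' (12 chars)
Lazy '<.*?>' starts at first '<' and stops at the FIRST '>': '<acxbb>' (7 chars)

7


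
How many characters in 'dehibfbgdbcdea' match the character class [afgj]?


Character class [afgj] matches any of: {a, f, g, j}
Scanning string 'dehibfbgdbcdea' character by character:
  pos 0: 'd' -> no
  pos 1: 'e' -> no
  pos 2: 'h' -> no
  pos 3: 'i' -> no
  pos 4: 'b' -> no
  pos 5: 'f' -> MATCH
  pos 6: 'b' -> no
  pos 7: 'g' -> MATCH
  pos 8: 'd' -> no
  pos 9: 'b' -> no
  pos 10: 'c' -> no
  pos 11: 'd' -> no
  pos 12: 'e' -> no
  pos 13: 'a' -> MATCH
Total matches: 3

3


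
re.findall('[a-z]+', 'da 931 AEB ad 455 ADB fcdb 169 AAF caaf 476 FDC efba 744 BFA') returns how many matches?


Pattern '[a-z]+' finds one or more lowercase letters.
Text: 'da 931 AEB ad 455 ADB fcdb 169 AAF caaf 476 FDC efba 744 BFA'
Scanning for matches:
  Match 1: 'da'
  Match 2: 'ad'
  Match 3: 'fcdb'
  Match 4: 'caaf'
  Match 5: 'efba'
Total matches: 5

5


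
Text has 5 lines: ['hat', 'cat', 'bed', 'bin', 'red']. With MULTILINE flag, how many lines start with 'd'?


With MULTILINE flag, ^ matches the start of each line.
Lines: ['hat', 'cat', 'bed', 'bin', 'red']
Checking which lines start with 'd':
  Line 1: 'hat' -> no
  Line 2: 'cat' -> no
  Line 3: 'bed' -> no
  Line 4: 'bin' -> no
  Line 5: 'red' -> no
Matching lines: []
Count: 0

0


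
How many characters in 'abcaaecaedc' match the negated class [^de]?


Negated class [^de] matches any char NOT in {d, e}
Scanning 'abcaaecaedc':
  pos 0: 'a' -> MATCH
  pos 1: 'b' -> MATCH
  pos 2: 'c' -> MATCH
  pos 3: 'a' -> MATCH
  pos 4: 'a' -> MATCH
  pos 5: 'e' -> no (excluded)
  pos 6: 'c' -> MATCH
  pos 7: 'a' -> MATCH
  pos 8: 'e' -> no (excluded)
  pos 9: 'd' -> no (excluded)
  pos 10: 'c' -> MATCH
Total matches: 8

8


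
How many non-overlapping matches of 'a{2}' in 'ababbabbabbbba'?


Pattern 'a{2}' matches exactly 2 consecutive a's (greedy, non-overlapping).
String: 'ababbabbabbbba'
Scanning for runs of a's:
  Run at pos 0: 'a' (length 1) -> 0 match(es)
  Run at pos 2: 'a' (length 1) -> 0 match(es)
  Run at pos 5: 'a' (length 1) -> 0 match(es)
  Run at pos 8: 'a' (length 1) -> 0 match(es)
  Run at pos 13: 'a' (length 1) -> 0 match(es)
Matches found: []
Total: 0

0


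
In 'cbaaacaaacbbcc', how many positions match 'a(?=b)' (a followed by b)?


Lookahead 'a(?=b)' matches 'a' only when followed by 'b'.
String: 'cbaaacaaacbbcc'
Checking each position where char is 'a':
  pos 2: 'a' -> no (next='a')
  pos 3: 'a' -> no (next='a')
  pos 4: 'a' -> no (next='c')
  pos 6: 'a' -> no (next='a')
  pos 7: 'a' -> no (next='a')
  pos 8: 'a' -> no (next='c')
Matching positions: []
Count: 0

0


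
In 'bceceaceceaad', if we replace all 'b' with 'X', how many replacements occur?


re.sub('b', 'X', text) replaces every occurrence of 'b' with 'X'.
Text: 'bceceaceceaad'
Scanning for 'b':
  pos 0: 'b' -> replacement #1
Total replacements: 1

1


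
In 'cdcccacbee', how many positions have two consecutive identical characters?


Looking for consecutive identical characters in 'cdcccacbee':
  pos 0-1: 'c' vs 'd' -> different
  pos 1-2: 'd' vs 'c' -> different
  pos 2-3: 'c' vs 'c' -> MATCH ('cc')
  pos 3-4: 'c' vs 'c' -> MATCH ('cc')
  pos 4-5: 'c' vs 'a' -> different
  pos 5-6: 'a' vs 'c' -> different
  pos 6-7: 'c' vs 'b' -> different
  pos 7-8: 'b' vs 'e' -> different
  pos 8-9: 'e' vs 'e' -> MATCH ('ee')
Consecutive identical pairs: ['cc', 'cc', 'ee']
Count: 3

3


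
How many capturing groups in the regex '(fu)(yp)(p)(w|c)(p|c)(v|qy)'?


To count capturing groups, count each '(' that starts a group.
Pattern: '(fu)(yp)(p)(w|c)(p|c)(v|qy)'
Walking through the pattern:
  Position 0: '(' -> group #1
  Position 4: '(' -> group #2
  Position 8: '(' -> group #3
  Position 11: '(' -> group #4
  Position 16: '(' -> group #5
  Position 21: '(' -> group #6
Total capturing groups: 6

6


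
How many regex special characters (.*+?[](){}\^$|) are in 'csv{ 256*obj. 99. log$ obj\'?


Regex special characters are: . * + ? [ ] ( ) { } \ ^ $ |
Scanning 'csv{ 256*obj. 99. log$ obj\':
  pos 3: '{' -> SPECIAL
  pos 8: '*' -> SPECIAL
  pos 12: '.' -> SPECIAL
  pos 16: '.' -> SPECIAL
  pos 21: '$' -> SPECIAL
  pos 26: '\' -> SPECIAL
Special chars found: ['{', '*', '.', '.', '$', '\\']
Total: 6

6


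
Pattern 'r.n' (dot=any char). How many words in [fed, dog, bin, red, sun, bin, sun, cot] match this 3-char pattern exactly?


Pattern 'r.n' means: starts with 'r', any single char, ends with 'n'.
Checking each word (must be exactly 3 chars):
  'fed' (len=3): no
  'dog' (len=3): no
  'bin' (len=3): no
  'red' (len=3): no
  'sun' (len=3): no
  'bin' (len=3): no
  'sun' (len=3): no
  'cot' (len=3): no
Matching words: []
Total: 0

0


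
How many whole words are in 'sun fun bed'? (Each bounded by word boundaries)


Word boundaries (\b) mark the start/end of each word.
Text: 'sun fun bed'
Splitting by whitespace:
  Word 1: 'sun'
  Word 2: 'fun'
  Word 3: 'bed'
Total whole words: 3

3


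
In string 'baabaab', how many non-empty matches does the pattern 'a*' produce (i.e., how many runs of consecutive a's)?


Pattern 'a*' matches zero or more a's. We want non-empty runs of consecutive a's.
String: 'baabaab'
Walking through the string to find runs of a's:
  Run 1: positions 1-2 -> 'aa'
  Run 2: positions 4-5 -> 'aa'
Non-empty runs found: ['aa', 'aa']
Count: 2

2


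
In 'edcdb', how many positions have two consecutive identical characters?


Looking for consecutive identical characters in 'edcdb':
  pos 0-1: 'e' vs 'd' -> different
  pos 1-2: 'd' vs 'c' -> different
  pos 2-3: 'c' vs 'd' -> different
  pos 3-4: 'd' vs 'b' -> different
Consecutive identical pairs: []
Count: 0

0


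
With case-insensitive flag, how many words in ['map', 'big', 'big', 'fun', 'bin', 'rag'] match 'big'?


Case-insensitive matching: compare each word's lowercase form to 'big'.
  'map' -> lower='map' -> no
  'big' -> lower='big' -> MATCH
  'big' -> lower='big' -> MATCH
  'fun' -> lower='fun' -> no
  'bin' -> lower='bin' -> no
  'rag' -> lower='rag' -> no
Matches: ['big', 'big']
Count: 2

2


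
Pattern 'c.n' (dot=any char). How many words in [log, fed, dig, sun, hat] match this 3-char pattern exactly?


Pattern 'c.n' means: starts with 'c', any single char, ends with 'n'.
Checking each word (must be exactly 3 chars):
  'log' (len=3): no
  'fed' (len=3): no
  'dig' (len=3): no
  'sun' (len=3): no
  'hat' (len=3): no
Matching words: []
Total: 0

0


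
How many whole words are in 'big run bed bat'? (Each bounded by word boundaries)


Word boundaries (\b) mark the start/end of each word.
Text: 'big run bed bat'
Splitting by whitespace:
  Word 1: 'big'
  Word 2: 'run'
  Word 3: 'bed'
  Word 4: 'bat'
Total whole words: 4

4


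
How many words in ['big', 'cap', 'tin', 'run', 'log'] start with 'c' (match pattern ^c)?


Pattern ^c anchors to start of word. Check which words begin with 'c':
  'big' -> no
  'cap' -> MATCH (starts with 'c')
  'tin' -> no
  'run' -> no
  'log' -> no
Matching words: ['cap']
Count: 1

1


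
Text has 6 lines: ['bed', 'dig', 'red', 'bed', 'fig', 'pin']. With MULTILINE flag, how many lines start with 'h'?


With MULTILINE flag, ^ matches the start of each line.
Lines: ['bed', 'dig', 'red', 'bed', 'fig', 'pin']
Checking which lines start with 'h':
  Line 1: 'bed' -> no
  Line 2: 'dig' -> no
  Line 3: 'red' -> no
  Line 4: 'bed' -> no
  Line 5: 'fig' -> no
  Line 6: 'pin' -> no
Matching lines: []
Count: 0

0


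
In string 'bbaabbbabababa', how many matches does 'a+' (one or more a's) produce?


Pattern 'a+' matches one or more consecutive a's.
String: 'bbaabbbabababa'
Scanning for runs of a:
  Match 1: 'aa' (length 2)
  Match 2: 'a' (length 1)
  Match 3: 'a' (length 1)
  Match 4: 'a' (length 1)
  Match 5: 'a' (length 1)
Total matches: 5

5


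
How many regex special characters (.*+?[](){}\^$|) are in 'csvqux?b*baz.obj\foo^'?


Regex special characters are: . * + ? [ ] ( ) { } \ ^ $ |
Scanning 'csvqux?b*baz.obj\foo^':
  pos 6: '?' -> SPECIAL
  pos 8: '*' -> SPECIAL
  pos 12: '.' -> SPECIAL
  pos 16: '\' -> SPECIAL
  pos 20: '^' -> SPECIAL
Special chars found: ['?', '*', '.', '\\', '^']
Total: 5

5


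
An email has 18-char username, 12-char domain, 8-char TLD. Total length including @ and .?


An email address has format: username@domain.tld
Username length: 18
'@' character: 1
Domain length: 12
'.' character: 1
TLD length: 8
Total = 18 + 1 + 12 + 1 + 8 = 40

40


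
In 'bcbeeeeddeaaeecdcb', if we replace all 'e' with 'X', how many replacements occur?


re.sub('e', 'X', text) replaces every occurrence of 'e' with 'X'.
Text: 'bcbeeeeddeaaeecdcb'
Scanning for 'e':
  pos 3: 'e' -> replacement #1
  pos 4: 'e' -> replacement #2
  pos 5: 'e' -> replacement #3
  pos 6: 'e' -> replacement #4
  pos 9: 'e' -> replacement #5
  pos 12: 'e' -> replacement #6
  pos 13: 'e' -> replacement #7
Total replacements: 7

7


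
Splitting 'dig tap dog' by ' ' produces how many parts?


Splitting by ' ' breaks the string at each occurrence of the separator.
Text: 'dig tap dog'
Parts after split:
  Part 1: 'dig'
  Part 2: 'tap'
  Part 3: 'dog'
Total parts: 3

3


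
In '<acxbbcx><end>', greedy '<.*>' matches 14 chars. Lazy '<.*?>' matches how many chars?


Greedy '<.*>' tries to match as MUCH as possible.
Lazy '<.*?>' tries to match as LITTLE as possible.

String: '<acxbbcx><end>'
Greedy '<.*>' starts at first '<' and extends to the LAST '>': '<acxbbcx><end>' (14 chars)
Lazy '<.*?>' starts at first '<' and stops at the FIRST '>': '<acxbbcx>' (9 chars)

9


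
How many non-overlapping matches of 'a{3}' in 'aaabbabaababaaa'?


Pattern 'a{3}' matches exactly 3 consecutive a's (greedy, non-overlapping).
String: 'aaabbabaababaaa'
Scanning for runs of a's:
  Run at pos 0: 'aaa' (length 3) -> 1 match(es)
  Run at pos 5: 'a' (length 1) -> 0 match(es)
  Run at pos 7: 'aa' (length 2) -> 0 match(es)
  Run at pos 10: 'a' (length 1) -> 0 match(es)
  Run at pos 12: 'aaa' (length 3) -> 1 match(es)
Matches found: ['aaa', 'aaa']
Total: 2

2


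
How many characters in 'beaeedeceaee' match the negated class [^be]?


Negated class [^be] matches any char NOT in {b, e}
Scanning 'beaeedeceaee':
  pos 0: 'b' -> no (excluded)
  pos 1: 'e' -> no (excluded)
  pos 2: 'a' -> MATCH
  pos 3: 'e' -> no (excluded)
  pos 4: 'e' -> no (excluded)
  pos 5: 'd' -> MATCH
  pos 6: 'e' -> no (excluded)
  pos 7: 'c' -> MATCH
  pos 8: 'e' -> no (excluded)
  pos 9: 'a' -> MATCH
  pos 10: 'e' -> no (excluded)
  pos 11: 'e' -> no (excluded)
Total matches: 4

4


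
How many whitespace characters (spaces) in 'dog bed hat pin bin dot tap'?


\s matches whitespace characters (spaces, tabs, etc.).
Text: 'dog bed hat pin bin dot tap'
This text has 7 words separated by spaces.
Number of spaces = number of words - 1 = 7 - 1 = 6

6


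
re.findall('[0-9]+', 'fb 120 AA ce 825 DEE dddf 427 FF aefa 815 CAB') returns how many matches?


Pattern '[0-9]+' finds one or more digits.
Text: 'fb 120 AA ce 825 DEE dddf 427 FF aefa 815 CAB'
Scanning for matches:
  Match 1: '120'
  Match 2: '825'
  Match 3: '427'
  Match 4: '815'
Total matches: 4

4


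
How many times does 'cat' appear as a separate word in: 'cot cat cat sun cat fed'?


Scanning each word for exact match 'cat':
  Word 1: 'cot' -> no
  Word 2: 'cat' -> MATCH
  Word 3: 'cat' -> MATCH
  Word 4: 'sun' -> no
  Word 5: 'cat' -> MATCH
  Word 6: 'fed' -> no
Total matches: 3

3


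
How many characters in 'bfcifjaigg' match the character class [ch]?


Character class [ch] matches any of: {c, h}
Scanning string 'bfcifjaigg' character by character:
  pos 0: 'b' -> no
  pos 1: 'f' -> no
  pos 2: 'c' -> MATCH
  pos 3: 'i' -> no
  pos 4: 'f' -> no
  pos 5: 'j' -> no
  pos 6: 'a' -> no
  pos 7: 'i' -> no
  pos 8: 'g' -> no
  pos 9: 'g' -> no
Total matches: 1

1


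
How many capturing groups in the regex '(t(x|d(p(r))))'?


To count capturing groups, count each '(' that starts a group.
Pattern: '(t(x|d(p(r))))'
Walking through the pattern:
  Position 0: '(' -> group #1
  Position 2: '(' -> group #2
  Position 6: '(' -> group #3
  Position 8: '(' -> group #4
Total capturing groups: 4

4


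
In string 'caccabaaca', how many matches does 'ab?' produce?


Pattern 'ab?' matches 'a' optionally followed by 'b'.
String: 'caccabaaca'
Scanning left to right for 'a' then checking next char:
  Match 1: 'a' (a not followed by b)
  Match 2: 'ab' (a followed by b)
  Match 3: 'a' (a not followed by b)
  Match 4: 'a' (a not followed by b)
  Match 5: 'a' (a not followed by b)
Total matches: 5

5


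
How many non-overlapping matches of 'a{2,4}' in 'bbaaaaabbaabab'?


Pattern 'a{2,4}' matches between 2 and 4 consecutive a's (greedy).
String: 'bbaaaaabbaabab'
Finding runs of a's and applying greedy matching:
  Run at pos 2: 'aaaaa' (length 5)
  Run at pos 9: 'aa' (length 2)
  Run at pos 12: 'a' (length 1)
Matches: ['aaaa', 'aa']
Count: 2

2


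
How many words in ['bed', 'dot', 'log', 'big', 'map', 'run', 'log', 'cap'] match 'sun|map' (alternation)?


Alternation 'sun|map' matches either 'sun' or 'map'.
Checking each word:
  'bed' -> no
  'dot' -> no
  'log' -> no
  'big' -> no
  'map' -> MATCH
  'run' -> no
  'log' -> no
  'cap' -> no
Matches: ['map']
Count: 1

1


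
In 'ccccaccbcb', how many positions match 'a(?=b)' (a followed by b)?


Lookahead 'a(?=b)' matches 'a' only when followed by 'b'.
String: 'ccccaccbcb'
Checking each position where char is 'a':
  pos 4: 'a' -> no (next='c')
Matching positions: []
Count: 0

0


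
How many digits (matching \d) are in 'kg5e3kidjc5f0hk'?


\d matches any digit 0-9.
Scanning 'kg5e3kidjc5f0hk':
  pos 2: '5' -> DIGIT
  pos 4: '3' -> DIGIT
  pos 10: '5' -> DIGIT
  pos 12: '0' -> DIGIT
Digits found: ['5', '3', '5', '0']
Total: 4

4


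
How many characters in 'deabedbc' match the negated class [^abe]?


Negated class [^abe] matches any char NOT in {a, b, e}
Scanning 'deabedbc':
  pos 0: 'd' -> MATCH
  pos 1: 'e' -> no (excluded)
  pos 2: 'a' -> no (excluded)
  pos 3: 'b' -> no (excluded)
  pos 4: 'e' -> no (excluded)
  pos 5: 'd' -> MATCH
  pos 6: 'b' -> no (excluded)
  pos 7: 'c' -> MATCH
Total matches: 3

3


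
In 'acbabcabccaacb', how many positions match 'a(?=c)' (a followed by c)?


Lookahead 'a(?=c)' matches 'a' only when followed by 'c'.
String: 'acbabcabccaacb'
Checking each position where char is 'a':
  pos 0: 'a' -> MATCH (next='c')
  pos 3: 'a' -> no (next='b')
  pos 6: 'a' -> no (next='b')
  pos 10: 'a' -> no (next='a')
  pos 11: 'a' -> MATCH (next='c')
Matching positions: [0, 11]
Count: 2

2


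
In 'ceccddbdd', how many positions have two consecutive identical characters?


Looking for consecutive identical characters in 'ceccddbdd':
  pos 0-1: 'c' vs 'e' -> different
  pos 1-2: 'e' vs 'c' -> different
  pos 2-3: 'c' vs 'c' -> MATCH ('cc')
  pos 3-4: 'c' vs 'd' -> different
  pos 4-5: 'd' vs 'd' -> MATCH ('dd')
  pos 5-6: 'd' vs 'b' -> different
  pos 6-7: 'b' vs 'd' -> different
  pos 7-8: 'd' vs 'd' -> MATCH ('dd')
Consecutive identical pairs: ['cc', 'dd', 'dd']
Count: 3

3


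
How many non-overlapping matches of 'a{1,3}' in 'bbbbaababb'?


Pattern 'a{1,3}' matches between 1 and 3 consecutive a's (greedy).
String: 'bbbbaababb'
Finding runs of a's and applying greedy matching:
  Run at pos 4: 'aa' (length 2)
  Run at pos 7: 'a' (length 1)
Matches: ['aa', 'a']
Count: 2

2


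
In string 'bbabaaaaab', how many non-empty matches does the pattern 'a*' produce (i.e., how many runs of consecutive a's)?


Pattern 'a*' matches zero or more a's. We want non-empty runs of consecutive a's.
String: 'bbabaaaaab'
Walking through the string to find runs of a's:
  Run 1: positions 2-2 -> 'a'
  Run 2: positions 4-8 -> 'aaaaa'
Non-empty runs found: ['a', 'aaaaa']
Count: 2

2


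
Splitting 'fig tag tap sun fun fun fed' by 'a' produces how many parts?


Splitting by 'a' breaks the string at each occurrence of the separator.
Text: 'fig tag tap sun fun fun fed'
Parts after split:
  Part 1: 'fig t'
  Part 2: 'g t'
  Part 3: 'p sun fun fun fed'
Total parts: 3

3


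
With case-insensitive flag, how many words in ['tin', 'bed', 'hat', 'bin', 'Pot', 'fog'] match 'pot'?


Case-insensitive matching: compare each word's lowercase form to 'pot'.
  'tin' -> lower='tin' -> no
  'bed' -> lower='bed' -> no
  'hat' -> lower='hat' -> no
  'bin' -> lower='bin' -> no
  'Pot' -> lower='pot' -> MATCH
  'fog' -> lower='fog' -> no
Matches: ['Pot']
Count: 1

1


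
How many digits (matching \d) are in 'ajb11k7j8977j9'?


\d matches any digit 0-9.
Scanning 'ajb11k7j8977j9':
  pos 3: '1' -> DIGIT
  pos 4: '1' -> DIGIT
  pos 6: '7' -> DIGIT
  pos 8: '8' -> DIGIT
  pos 9: '9' -> DIGIT
  pos 10: '7' -> DIGIT
  pos 11: '7' -> DIGIT
  pos 13: '9' -> DIGIT
Digits found: ['1', '1', '7', '8', '9', '7', '7', '9']
Total: 8

8


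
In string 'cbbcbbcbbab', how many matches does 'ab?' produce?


Pattern 'ab?' matches 'a' optionally followed by 'b'.
String: 'cbbcbbcbbab'
Scanning left to right for 'a' then checking next char:
  Match 1: 'ab' (a followed by b)
Total matches: 1

1


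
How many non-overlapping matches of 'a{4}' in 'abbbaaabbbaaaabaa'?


Pattern 'a{4}' matches exactly 4 consecutive a's (greedy, non-overlapping).
String: 'abbbaaabbbaaaabaa'
Scanning for runs of a's:
  Run at pos 0: 'a' (length 1) -> 0 match(es)
  Run at pos 4: 'aaa' (length 3) -> 0 match(es)
  Run at pos 10: 'aaaa' (length 4) -> 1 match(es)
  Run at pos 15: 'aa' (length 2) -> 0 match(es)
Matches found: ['aaaa']
Total: 1

1


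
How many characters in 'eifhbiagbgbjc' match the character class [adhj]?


Character class [adhj] matches any of: {a, d, h, j}
Scanning string 'eifhbiagbgbjc' character by character:
  pos 0: 'e' -> no
  pos 1: 'i' -> no
  pos 2: 'f' -> no
  pos 3: 'h' -> MATCH
  pos 4: 'b' -> no
  pos 5: 'i' -> no
  pos 6: 'a' -> MATCH
  pos 7: 'g' -> no
  pos 8: 'b' -> no
  pos 9: 'g' -> no
  pos 10: 'b' -> no
  pos 11: 'j' -> MATCH
  pos 12: 'c' -> no
Total matches: 3

3


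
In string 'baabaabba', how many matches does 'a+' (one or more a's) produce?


Pattern 'a+' matches one or more consecutive a's.
String: 'baabaabba'
Scanning for runs of a:
  Match 1: 'aa' (length 2)
  Match 2: 'aa' (length 2)
  Match 3: 'a' (length 1)
Total matches: 3

3


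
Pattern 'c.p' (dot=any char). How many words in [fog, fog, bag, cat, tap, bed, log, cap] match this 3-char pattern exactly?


Pattern 'c.p' means: starts with 'c', any single char, ends with 'p'.
Checking each word (must be exactly 3 chars):
  'fog' (len=3): no
  'fog' (len=3): no
  'bag' (len=3): no
  'cat' (len=3): no
  'tap' (len=3): no
  'bed' (len=3): no
  'log' (len=3): no
  'cap' (len=3): MATCH
Matching words: ['cap']
Total: 1

1


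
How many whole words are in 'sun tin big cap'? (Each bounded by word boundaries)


Word boundaries (\b) mark the start/end of each word.
Text: 'sun tin big cap'
Splitting by whitespace:
  Word 1: 'sun'
  Word 2: 'tin'
  Word 3: 'big'
  Word 4: 'cap'
Total whole words: 4

4


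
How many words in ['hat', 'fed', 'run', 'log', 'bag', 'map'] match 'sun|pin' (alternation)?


Alternation 'sun|pin' matches either 'sun' or 'pin'.
Checking each word:
  'hat' -> no
  'fed' -> no
  'run' -> no
  'log' -> no
  'bag' -> no
  'map' -> no
Matches: []
Count: 0

0


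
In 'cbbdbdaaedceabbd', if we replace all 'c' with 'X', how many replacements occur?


re.sub('c', 'X', text) replaces every occurrence of 'c' with 'X'.
Text: 'cbbdbdaaedceabbd'
Scanning for 'c':
  pos 0: 'c' -> replacement #1
  pos 10: 'c' -> replacement #2
Total replacements: 2

2


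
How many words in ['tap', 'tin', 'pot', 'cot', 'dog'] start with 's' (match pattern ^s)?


Pattern ^s anchors to start of word. Check which words begin with 's':
  'tap' -> no
  'tin' -> no
  'pot' -> no
  'cot' -> no
  'dog' -> no
Matching words: []
Count: 0

0


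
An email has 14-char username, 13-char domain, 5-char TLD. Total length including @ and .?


An email address has format: username@domain.tld
Username length: 14
'@' character: 1
Domain length: 13
'.' character: 1
TLD length: 5
Total = 14 + 1 + 13 + 1 + 5 = 34

34


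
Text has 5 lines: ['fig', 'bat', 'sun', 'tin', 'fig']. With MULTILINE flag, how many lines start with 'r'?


With MULTILINE flag, ^ matches the start of each line.
Lines: ['fig', 'bat', 'sun', 'tin', 'fig']
Checking which lines start with 'r':
  Line 1: 'fig' -> no
  Line 2: 'bat' -> no
  Line 3: 'sun' -> no
  Line 4: 'tin' -> no
  Line 5: 'fig' -> no
Matching lines: []
Count: 0

0


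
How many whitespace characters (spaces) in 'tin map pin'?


\s matches whitespace characters (spaces, tabs, etc.).
Text: 'tin map pin'
This text has 3 words separated by spaces.
Number of spaces = number of words - 1 = 3 - 1 = 2

2


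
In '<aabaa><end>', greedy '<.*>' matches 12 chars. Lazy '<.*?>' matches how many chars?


Greedy '<.*>' tries to match as MUCH as possible.
Lazy '<.*?>' tries to match as LITTLE as possible.

String: '<aabaa><end>'
Greedy '<.*>' starts at first '<' and extends to the LAST '>': '<aabaa><end>' (12 chars)
Lazy '<.*?>' starts at first '<' and stops at the FIRST '>': '<aabaa>' (7 chars)

7


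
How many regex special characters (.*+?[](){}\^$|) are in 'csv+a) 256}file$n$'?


Regex special characters are: . * + ? [ ] ( ) { } \ ^ $ |
Scanning 'csv+a) 256}file$n$':
  pos 3: '+' -> SPECIAL
  pos 5: ')' -> SPECIAL
  pos 10: '}' -> SPECIAL
  pos 15: '$' -> SPECIAL
  pos 17: '$' -> SPECIAL
Special chars found: ['+', ')', '}', '$', '$']
Total: 5

5


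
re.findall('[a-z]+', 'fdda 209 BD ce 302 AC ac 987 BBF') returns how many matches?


Pattern '[a-z]+' finds one or more lowercase letters.
Text: 'fdda 209 BD ce 302 AC ac 987 BBF'
Scanning for matches:
  Match 1: 'fdda'
  Match 2: 'ce'
  Match 3: 'ac'
Total matches: 3

3


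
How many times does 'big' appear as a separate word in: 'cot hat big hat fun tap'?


Scanning each word for exact match 'big':
  Word 1: 'cot' -> no
  Word 2: 'hat' -> no
  Word 3: 'big' -> MATCH
  Word 4: 'hat' -> no
  Word 5: 'fun' -> no
  Word 6: 'tap' -> no
Total matches: 1

1


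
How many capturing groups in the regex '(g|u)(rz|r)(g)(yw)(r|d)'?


To count capturing groups, count each '(' that starts a group.
Pattern: '(g|u)(rz|r)(g)(yw)(r|d)'
Walking through the pattern:
  Position 0: '(' -> group #1
  Position 5: '(' -> group #2
  Position 11: '(' -> group #3
  Position 14: '(' -> group #4
  Position 18: '(' -> group #5
Total capturing groups: 5

5


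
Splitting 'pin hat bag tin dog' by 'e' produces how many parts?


Splitting by 'e' breaks the string at each occurrence of the separator.
Text: 'pin hat bag tin dog'
Parts after split:
  Part 1: 'pin hat bag tin dog'
Total parts: 1

1


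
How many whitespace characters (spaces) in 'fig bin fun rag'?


\s matches whitespace characters (spaces, tabs, etc.).
Text: 'fig bin fun rag'
This text has 4 words separated by spaces.
Number of spaces = number of words - 1 = 4 - 1 = 3

3


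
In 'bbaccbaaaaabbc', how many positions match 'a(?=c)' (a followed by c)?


Lookahead 'a(?=c)' matches 'a' only when followed by 'c'.
String: 'bbaccbaaaaabbc'
Checking each position where char is 'a':
  pos 2: 'a' -> MATCH (next='c')
  pos 6: 'a' -> no (next='a')
  pos 7: 'a' -> no (next='a')
  pos 8: 'a' -> no (next='a')
  pos 9: 'a' -> no (next='a')
  pos 10: 'a' -> no (next='b')
Matching positions: [2]
Count: 1

1
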